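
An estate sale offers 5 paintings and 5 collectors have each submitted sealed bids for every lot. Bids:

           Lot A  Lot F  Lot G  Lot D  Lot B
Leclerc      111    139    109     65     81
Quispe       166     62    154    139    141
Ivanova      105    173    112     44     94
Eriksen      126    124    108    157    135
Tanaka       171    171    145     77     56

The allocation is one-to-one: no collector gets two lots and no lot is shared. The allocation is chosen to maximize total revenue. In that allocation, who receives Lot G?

Treat this as an assignment problem: match each collector to one lot.
Optimal: Leclerc→Lot G ($109), Quispe→Lot B ($141), Ivanova→Lot F ($173), Eriksen→Lot D ($157), Tanaka→Lot A ($171) — total 109+141+173+157+171 = $751.
Column-greedy (each lot in turn goes to its best remaining collector) gives $736, worse by 15.
Leclerc's own top lot is Lot F ($139), but forcing Leclerc→Lot F and reassigning the rest optimally gives only $720 — worse by 31.

Leclerc receives Lot G.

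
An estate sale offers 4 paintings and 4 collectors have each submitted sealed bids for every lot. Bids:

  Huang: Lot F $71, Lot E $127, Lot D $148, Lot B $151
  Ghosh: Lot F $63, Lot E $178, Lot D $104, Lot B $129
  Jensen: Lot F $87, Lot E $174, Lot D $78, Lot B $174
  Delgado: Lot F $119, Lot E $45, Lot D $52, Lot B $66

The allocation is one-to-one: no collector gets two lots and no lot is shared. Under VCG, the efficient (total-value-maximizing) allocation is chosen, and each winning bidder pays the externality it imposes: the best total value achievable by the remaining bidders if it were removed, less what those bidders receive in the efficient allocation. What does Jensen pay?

Jensen pays $3.

Efficient allocation: Huang→Lot D ($148), Ghosh→Lot E ($178), Jensen→Lot B ($174), Delgado→Lot F ($119); total welfare W = $619.
Jensen receives Lot B at value $174, so the others get W − 174 = $445.
Without Jensen: best allocation of the remaining 3 bidders over all 4 lots is Huang→Lot B ($151), Ghosh→Lot E ($178), Delgado→Lot F ($119), total $448.
VCG payment = (others' best without Jensen) − (others' welfare with Jensen) = 448 − 445 = $3.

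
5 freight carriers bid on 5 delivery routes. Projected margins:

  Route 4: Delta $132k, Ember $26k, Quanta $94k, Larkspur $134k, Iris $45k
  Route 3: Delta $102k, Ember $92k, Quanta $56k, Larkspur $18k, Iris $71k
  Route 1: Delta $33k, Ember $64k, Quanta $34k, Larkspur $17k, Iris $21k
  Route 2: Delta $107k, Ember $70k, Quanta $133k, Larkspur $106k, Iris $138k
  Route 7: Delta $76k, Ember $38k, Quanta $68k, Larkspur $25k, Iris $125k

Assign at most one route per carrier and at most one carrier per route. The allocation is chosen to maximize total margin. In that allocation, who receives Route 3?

Optimal: Delta→Route 3 ($102k), Ember→Route 1 ($64k), Quanta→Route 2 ($133k), Larkspur→Route 4 ($134k), Iris→Route 7 ($125k) — total 102+64+133+134+125 = $558k.
Next-best assignment: Delta→Route 1, Ember→Route 3, Quanta→Route 2, Larkspur→Route 4, Iris→Route 7 = $517k.
No other one-to-one assignment exceeds $558k.
Delta's own top route is Route 4 ($132k), but forcing Delta→Route 4 and reassigning the rest optimally gives only $499k — worse by 59.

Delta receives Route 3.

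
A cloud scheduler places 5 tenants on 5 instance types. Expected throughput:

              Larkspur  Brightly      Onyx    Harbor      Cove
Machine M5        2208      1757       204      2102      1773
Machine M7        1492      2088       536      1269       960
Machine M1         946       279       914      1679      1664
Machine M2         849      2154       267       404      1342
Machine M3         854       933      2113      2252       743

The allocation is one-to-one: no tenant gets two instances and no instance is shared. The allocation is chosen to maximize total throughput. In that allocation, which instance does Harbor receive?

Optimal: Larkspur→Machine M7 (1492 ops/s), Brightly→Machine M2 (2154 ops/s), Onyx→Machine M3 (2113 ops/s), Harbor→Machine M5 (2102 ops/s), Cove→Machine M1 (1664 ops/s) — total 1492+2154+2113+2102+1664 = 9525 ops/s.
Row-greedy (each tenant in turn takes its best remaining instance) gives 9114 ops/s, worse by 411.
No other one-to-one assignment exceeds 9525 ops/s.
Harbor's own top instance is Machine M3 (2252 ops/s), but forcing Harbor→Machine M3 and reassigning the rest optimally gives only 8814 ops/s — worse by 711.

Harbor receives Machine M5.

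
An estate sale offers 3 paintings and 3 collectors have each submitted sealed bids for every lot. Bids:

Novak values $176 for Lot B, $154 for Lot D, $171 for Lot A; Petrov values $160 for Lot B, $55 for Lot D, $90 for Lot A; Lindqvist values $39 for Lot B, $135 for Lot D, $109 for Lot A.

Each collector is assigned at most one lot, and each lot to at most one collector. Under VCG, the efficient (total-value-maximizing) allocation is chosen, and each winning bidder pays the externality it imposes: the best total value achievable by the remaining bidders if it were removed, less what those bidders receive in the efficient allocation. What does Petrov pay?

Petrov pays $5.

Efficient allocation: Novak→Lot A ($171), Petrov→Lot B ($160), Lindqvist→Lot D ($135); total welfare W = $466.
Petrov receives Lot B at value $160, so the others get W − 160 = $306.
Without Petrov: best allocation of the remaining 2 bidders over all 3 lots is Novak→Lot B ($176), Lindqvist→Lot D ($135), total $311.
VCG payment = (others' best without Petrov) − (others' welfare with Petrov) = 311 − 306 = $5.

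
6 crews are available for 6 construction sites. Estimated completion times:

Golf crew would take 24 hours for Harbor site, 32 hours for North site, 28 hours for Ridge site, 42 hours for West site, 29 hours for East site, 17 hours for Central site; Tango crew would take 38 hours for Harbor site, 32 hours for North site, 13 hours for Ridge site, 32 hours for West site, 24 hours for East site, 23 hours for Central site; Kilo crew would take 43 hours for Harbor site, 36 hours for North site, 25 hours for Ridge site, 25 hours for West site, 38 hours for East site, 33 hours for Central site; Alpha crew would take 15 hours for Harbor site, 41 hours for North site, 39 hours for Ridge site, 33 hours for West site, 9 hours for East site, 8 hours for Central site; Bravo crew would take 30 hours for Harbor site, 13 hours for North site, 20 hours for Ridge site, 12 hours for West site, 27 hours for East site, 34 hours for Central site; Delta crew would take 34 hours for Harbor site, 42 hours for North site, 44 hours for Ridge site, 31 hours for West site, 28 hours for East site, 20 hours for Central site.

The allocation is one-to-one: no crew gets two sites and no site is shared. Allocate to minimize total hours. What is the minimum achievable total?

Minimum total: 104 hours

This is the linear assignment problem.
Optimal: Golf crew→Harbor site (24 hours), Tango crew→Ridge site (13 hours), Kilo crew→West site (25 hours), Alpha crew→East site (9 hours), Bravo crew→North site (13 hours), Delta crew→Central site (20 hours) — total 24+13+25+9+13+20 = 104 hours.
Min-entry greedy (repeatedly take the single cheapest remaining cell) gives 121 hours, worse by 17.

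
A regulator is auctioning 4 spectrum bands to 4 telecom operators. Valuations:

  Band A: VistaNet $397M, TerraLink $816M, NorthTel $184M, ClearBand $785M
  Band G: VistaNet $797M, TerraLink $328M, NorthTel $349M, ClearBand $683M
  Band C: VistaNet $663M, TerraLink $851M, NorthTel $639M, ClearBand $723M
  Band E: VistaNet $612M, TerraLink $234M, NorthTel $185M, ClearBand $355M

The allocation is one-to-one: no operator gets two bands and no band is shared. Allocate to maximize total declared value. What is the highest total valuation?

Max total: $2750M

Treat this as an assignment problem: match each operator to one band.
Optimal: VistaNet→Band E ($612M), TerraLink→Band A ($816M), NorthTel→Band C ($639M), ClearBand→Band G ($683M) — total 612+816+639+683 = $2750M.
Column-greedy (each band in turn goes to its best remaining operator) gives $2521M, worse by 229.
Next-best assignment: VistaNet→Band G, TerraLink→Band C, NorthTel→Band E, ClearBand→Band A = $2618M.
Swapping VistaNet↔NorthTel (VistaNet→Band C $663M, NorthTel→Band E $185M) loses 403.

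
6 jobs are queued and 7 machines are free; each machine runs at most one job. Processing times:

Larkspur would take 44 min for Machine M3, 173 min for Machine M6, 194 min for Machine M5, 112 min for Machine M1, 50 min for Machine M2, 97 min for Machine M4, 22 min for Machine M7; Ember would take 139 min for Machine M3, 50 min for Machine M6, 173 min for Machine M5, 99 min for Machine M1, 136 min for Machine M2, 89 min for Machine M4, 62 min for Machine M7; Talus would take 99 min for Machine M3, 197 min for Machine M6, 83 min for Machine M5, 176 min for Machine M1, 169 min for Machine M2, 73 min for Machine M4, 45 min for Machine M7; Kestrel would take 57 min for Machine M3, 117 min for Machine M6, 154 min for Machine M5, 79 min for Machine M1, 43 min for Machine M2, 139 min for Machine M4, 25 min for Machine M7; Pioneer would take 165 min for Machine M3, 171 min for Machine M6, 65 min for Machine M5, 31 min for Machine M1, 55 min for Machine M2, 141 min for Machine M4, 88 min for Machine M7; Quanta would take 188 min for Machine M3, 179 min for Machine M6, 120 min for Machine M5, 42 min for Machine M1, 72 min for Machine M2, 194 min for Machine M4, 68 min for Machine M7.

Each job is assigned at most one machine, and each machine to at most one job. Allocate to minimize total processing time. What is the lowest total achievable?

Min total: 289 min

Treat this as an assignment problem: match each job to one machine.
Optimal: Larkspur→Machine M3 (44 min), Ember→Machine M6 (50 min), Talus→Machine M4 (73 min), Kestrel→Machine M7 (25 min), Pioneer→Machine M2 (55 min), Quanta→Machine M1 (42 min) — total 44+50+73+25+55+42 = 289 min.
Swapping Quanta↔Pioneer (Quanta→Machine M2 72 min, Pioneer→Machine M1 31 min) adds 6.
No other one-to-one assignment undercuts 289 min.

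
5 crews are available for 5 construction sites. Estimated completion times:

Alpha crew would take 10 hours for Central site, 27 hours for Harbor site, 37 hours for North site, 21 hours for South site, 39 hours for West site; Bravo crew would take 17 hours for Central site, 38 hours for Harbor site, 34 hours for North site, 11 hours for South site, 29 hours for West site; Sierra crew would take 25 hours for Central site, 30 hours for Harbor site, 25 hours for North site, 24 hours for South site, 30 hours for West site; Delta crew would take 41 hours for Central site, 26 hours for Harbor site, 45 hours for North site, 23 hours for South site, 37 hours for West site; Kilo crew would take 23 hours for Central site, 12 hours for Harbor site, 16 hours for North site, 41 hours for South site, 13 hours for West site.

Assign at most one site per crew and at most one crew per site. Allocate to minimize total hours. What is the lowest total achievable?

Min total: 85 hours

Optimal: Alpha crew→Central site (10 hours), Bravo crew→South site (11 hours), Sierra crew→North site (25 hours), Delta crew→Harbor site (26 hours), Kilo crew→West site (13 hours) — total 10+11+25+26+13 = 85 hours.
Column-greedy (each site in turn goes to its cheapest remaining crew) gives 95 hours, worse by 10.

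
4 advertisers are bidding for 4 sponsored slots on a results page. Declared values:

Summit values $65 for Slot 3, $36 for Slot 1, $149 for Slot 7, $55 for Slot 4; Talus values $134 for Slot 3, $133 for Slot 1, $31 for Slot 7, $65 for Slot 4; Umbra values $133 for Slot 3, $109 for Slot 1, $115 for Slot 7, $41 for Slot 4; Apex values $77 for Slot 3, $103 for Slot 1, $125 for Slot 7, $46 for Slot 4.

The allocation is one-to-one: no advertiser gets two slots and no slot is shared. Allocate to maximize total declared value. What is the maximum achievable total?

Optimal: Summit→Slot 7 ($149), Talus→Slot 1 ($133), Umbra→Slot 3 ($133), Apex→Slot 4 ($46) — total 149+133+133+46 = $461.
Column-greedy (each slot in turn goes to its best remaining advertiser) gives $438, worse by 23.
Next-best assignment: Summit→Slot 7, Talus→Slot 4, Umbra→Slot 3, Apex→Slot 1 = $450.

Max total: $461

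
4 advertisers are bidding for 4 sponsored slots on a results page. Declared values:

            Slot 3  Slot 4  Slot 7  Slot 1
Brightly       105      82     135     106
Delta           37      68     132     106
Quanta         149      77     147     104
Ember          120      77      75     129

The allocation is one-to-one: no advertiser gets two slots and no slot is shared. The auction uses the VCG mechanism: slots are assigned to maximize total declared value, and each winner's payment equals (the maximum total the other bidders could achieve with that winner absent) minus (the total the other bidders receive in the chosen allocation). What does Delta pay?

Efficient allocation: Brightly→Slot 4 ($82), Delta→Slot 7 ($132), Quanta→Slot 3 ($149), Ember→Slot 1 ($129); total welfare W = $492.
Delta receives Slot 7 at value $132, so the others get W − 132 = $360.
Without Delta: best allocation of the remaining 3 bidders over all 4 slots is Brightly→Slot 7 ($135), Quanta→Slot 3 ($149), Ember→Slot 1 ($129), total $413.
VCG payment = (others' best without Delta) − (others' welfare with Delta) = 413 − 360 = $53.

Delta pays $53.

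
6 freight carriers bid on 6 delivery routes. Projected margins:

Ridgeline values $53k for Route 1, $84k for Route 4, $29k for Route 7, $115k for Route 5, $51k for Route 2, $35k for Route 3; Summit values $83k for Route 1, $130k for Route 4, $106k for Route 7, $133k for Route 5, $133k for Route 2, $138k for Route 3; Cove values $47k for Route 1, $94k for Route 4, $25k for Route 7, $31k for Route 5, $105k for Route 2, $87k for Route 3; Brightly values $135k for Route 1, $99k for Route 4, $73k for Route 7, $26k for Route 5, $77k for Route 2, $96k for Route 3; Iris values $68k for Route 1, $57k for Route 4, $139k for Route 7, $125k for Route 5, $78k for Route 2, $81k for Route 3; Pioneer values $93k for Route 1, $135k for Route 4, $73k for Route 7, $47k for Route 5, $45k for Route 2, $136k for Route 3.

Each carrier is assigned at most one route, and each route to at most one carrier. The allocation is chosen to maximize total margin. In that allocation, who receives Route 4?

Treat this as an assignment problem: match each carrier to one route.
Optimal: Ridgeline→Route 5 ($115k), Summit→Route 3 ($138k), Cove→Route 2 ($105k), Brightly→Route 1 ($135k), Iris→Route 7 ($139k), Pioneer→Route 4 ($135k) — total 115+138+105+135+139+135 = $767k.
Column-greedy (each route in turn goes to its best remaining carrier) gives $682k, worse by 85.
Swapping Summit↔Brightly (Summit→Route 1 $83k, Brightly→Route 3 $96k) loses 94.
Pioneer's own top route is Route 3 ($136k), but forcing Pioneer→Route 3 and reassigning the rest optimally gives only $760k — worse by 7.

Pioneer receives Route 4.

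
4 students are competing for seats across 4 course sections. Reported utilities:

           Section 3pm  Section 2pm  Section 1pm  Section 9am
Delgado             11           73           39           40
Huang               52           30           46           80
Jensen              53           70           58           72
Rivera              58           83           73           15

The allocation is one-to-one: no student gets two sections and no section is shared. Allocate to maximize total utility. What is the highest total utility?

Optimal: Delgado→Section 2pm (73 points), Huang→Section 9am (80 points), Jensen→Section 3pm (53 points), Rivera→Section 1pm (73 points) — total 73+80+53+73 = 279 points.
Row-greedy (each student in turn takes its best remaining section) gives 269 points, worse by 10.
Next-best assignment: Delgado→Section 2pm, Huang→Section 3pm, Jensen→Section 9am, Rivera→Section 1pm = 270 points.

Max total: 279 points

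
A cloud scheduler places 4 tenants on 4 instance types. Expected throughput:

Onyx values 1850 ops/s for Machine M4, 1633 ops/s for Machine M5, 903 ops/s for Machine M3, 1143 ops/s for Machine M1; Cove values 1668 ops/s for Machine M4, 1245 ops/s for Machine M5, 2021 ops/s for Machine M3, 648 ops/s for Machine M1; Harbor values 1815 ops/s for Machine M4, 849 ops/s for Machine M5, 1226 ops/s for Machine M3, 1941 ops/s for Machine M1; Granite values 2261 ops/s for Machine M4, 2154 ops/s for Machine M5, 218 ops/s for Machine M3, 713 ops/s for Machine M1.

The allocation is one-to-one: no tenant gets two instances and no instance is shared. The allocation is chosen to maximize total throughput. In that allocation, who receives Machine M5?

Granite receives Machine M5.

This is the linear assignment problem.
Optimal: Onyx→Machine M4 (1850 ops/s), Cove→Machine M3 (2021 ops/s), Harbor→Machine M1 (1941 ops/s), Granite→Machine M5 (2154 ops/s) — total 1850+2021+1941+2154 = 7966 ops/s.
Column-greedy (each instance in turn goes to its best remaining tenant) gives 7856 ops/s, worse by 110.
Next-best assignment: Onyx→Machine M5, Cove→Machine M3, Harbor→Machine M1, Granite→Machine M4 = 7856 ops/s.
Swapping Harbor↔Cove (Harbor→Machine M3 1226 ops/s, Cove→Machine M1 648 ops/s) loses 2088.
Every other assignment is strictly worse.
Granite's own top instance is Machine M4 (2261 ops/s), but forcing Granite→Machine M4 and reassigning the rest optimally gives only 7856 ops/s — worse by 110.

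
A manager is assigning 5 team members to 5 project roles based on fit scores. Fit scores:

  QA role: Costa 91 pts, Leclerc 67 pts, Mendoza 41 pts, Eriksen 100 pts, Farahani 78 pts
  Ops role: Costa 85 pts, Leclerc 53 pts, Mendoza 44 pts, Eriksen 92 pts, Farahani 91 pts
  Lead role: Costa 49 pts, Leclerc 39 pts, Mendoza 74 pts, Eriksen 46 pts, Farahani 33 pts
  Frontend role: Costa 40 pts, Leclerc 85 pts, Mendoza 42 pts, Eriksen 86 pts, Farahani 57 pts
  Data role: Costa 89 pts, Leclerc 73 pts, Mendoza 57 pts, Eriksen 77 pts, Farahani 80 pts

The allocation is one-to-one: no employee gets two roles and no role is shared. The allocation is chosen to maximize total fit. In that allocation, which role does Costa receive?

Treat this as an assignment problem: match each employee to one role.
Optimal: Costa→Data role (89 pts), Leclerc→Frontend role (85 pts), Mendoza→Lead role (74 pts), Eriksen→QA role (100 pts), Farahani→Ops role (91 pts) — total 89+85+74+100+91 = 439 pts.
Row-greedy (each employee in turn takes its best remaining role) gives 422 pts, worse by 17.
Costa's own top role is QA role (91 pts), but forcing Costa→QA role and reassigning the rest optimally gives only 422 pts — worse by 17.

Costa receives Data role.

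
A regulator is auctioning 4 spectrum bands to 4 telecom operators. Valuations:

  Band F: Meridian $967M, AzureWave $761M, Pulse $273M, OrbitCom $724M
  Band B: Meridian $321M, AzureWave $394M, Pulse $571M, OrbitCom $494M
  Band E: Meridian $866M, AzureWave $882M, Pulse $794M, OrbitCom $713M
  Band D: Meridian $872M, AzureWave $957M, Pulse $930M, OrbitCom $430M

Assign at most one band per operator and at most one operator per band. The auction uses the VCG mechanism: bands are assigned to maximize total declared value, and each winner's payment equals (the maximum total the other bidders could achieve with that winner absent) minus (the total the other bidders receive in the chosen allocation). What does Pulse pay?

Pulse pays $294M.

Efficient allocation: Meridian→Band F ($967M), AzureWave→Band E ($882M), Pulse→Band D ($930M), OrbitCom→Band B ($494M); total welfare W = $3273M.
Pulse receives Band D at value $930M, so the others get W − 930 = $2343M.
Without Pulse: best allocation of the remaining 3 bidders over all 4 bands is Meridian→Band F ($967M), AzureWave→Band D ($957M), OrbitCom→Band E ($713M), total $2637M.
VCG payment = (others' best without Pulse) − (others' welfare with Pulse) = 2637 − 2343 = $294M.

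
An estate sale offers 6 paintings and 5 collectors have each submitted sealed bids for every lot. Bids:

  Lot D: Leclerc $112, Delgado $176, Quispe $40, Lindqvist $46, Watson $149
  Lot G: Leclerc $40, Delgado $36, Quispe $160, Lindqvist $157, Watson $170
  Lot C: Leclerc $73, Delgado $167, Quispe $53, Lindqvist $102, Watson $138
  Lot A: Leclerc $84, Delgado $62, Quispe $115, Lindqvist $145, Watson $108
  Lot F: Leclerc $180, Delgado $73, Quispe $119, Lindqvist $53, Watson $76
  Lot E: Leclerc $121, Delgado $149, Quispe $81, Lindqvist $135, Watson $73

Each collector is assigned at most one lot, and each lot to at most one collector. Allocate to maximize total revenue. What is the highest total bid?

Maximum total: $801

Optimal: Leclerc→Lot F ($180), Delgado→Lot C ($167), Quispe→Lot G ($160), Lindqvist→Lot A ($145), Watson→Lot D ($149) — total 180+167+160+145+149 = $801.
Checked against all permutations: $801 is optimal.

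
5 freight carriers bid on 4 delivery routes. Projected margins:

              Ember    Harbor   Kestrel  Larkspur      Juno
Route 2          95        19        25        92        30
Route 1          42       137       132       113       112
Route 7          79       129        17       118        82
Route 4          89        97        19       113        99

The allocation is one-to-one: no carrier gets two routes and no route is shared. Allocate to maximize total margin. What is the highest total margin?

Maximum total: $469k

This is the linear assignment problem.
Optimal: Ember→Route 2 ($95k), Kestrel→Route 1 ($132k), Harbor→Route 7 ($129k), Larkspur→Route 4 ($113k) — total 95+132+129+113 = $469k.
Column-greedy (each route in turn goes to its best remaining carrier) gives $449k, worse by 20.
Swapping Harbor↔Ember (Harbor→Route 2 $19k, Ember→Route 7 $79k) loses 126.
Every other assignment is strictly worse.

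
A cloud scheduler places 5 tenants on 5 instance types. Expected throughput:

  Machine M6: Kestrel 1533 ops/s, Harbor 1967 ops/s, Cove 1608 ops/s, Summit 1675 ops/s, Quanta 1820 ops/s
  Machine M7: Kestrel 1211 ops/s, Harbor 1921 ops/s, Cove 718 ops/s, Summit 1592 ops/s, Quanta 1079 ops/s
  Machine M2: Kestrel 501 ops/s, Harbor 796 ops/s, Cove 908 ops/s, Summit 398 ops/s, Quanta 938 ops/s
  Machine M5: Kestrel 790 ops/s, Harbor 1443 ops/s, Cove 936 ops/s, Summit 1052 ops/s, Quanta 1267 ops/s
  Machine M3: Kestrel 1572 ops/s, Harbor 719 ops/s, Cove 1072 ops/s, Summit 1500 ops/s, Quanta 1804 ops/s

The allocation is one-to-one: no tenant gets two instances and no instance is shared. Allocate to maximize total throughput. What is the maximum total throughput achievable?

Max total: 7343 ops/s

Optimal: Kestrel→Machine M3 (1572 ops/s), Harbor→Machine M7 (1921 ops/s), Cove→Machine M2 (908 ops/s), Summit→Machine M6 (1675 ops/s), Quanta→Machine M5 (1267 ops/s) — total 1572+1921+908+1675+1267 = 7343 ops/s.
Row-greedy (each tenant in turn takes its best remaining instance) gives 7005 ops/s, worse by 338.
Next-best assignment: Kestrel→Machine M3, Harbor→Machine M5, Cove→Machine M2, Summit→Machine M7, Quanta→Machine M6 = 7335 ops/s.
No other one-to-one assignment exceeds 7343 ops/s.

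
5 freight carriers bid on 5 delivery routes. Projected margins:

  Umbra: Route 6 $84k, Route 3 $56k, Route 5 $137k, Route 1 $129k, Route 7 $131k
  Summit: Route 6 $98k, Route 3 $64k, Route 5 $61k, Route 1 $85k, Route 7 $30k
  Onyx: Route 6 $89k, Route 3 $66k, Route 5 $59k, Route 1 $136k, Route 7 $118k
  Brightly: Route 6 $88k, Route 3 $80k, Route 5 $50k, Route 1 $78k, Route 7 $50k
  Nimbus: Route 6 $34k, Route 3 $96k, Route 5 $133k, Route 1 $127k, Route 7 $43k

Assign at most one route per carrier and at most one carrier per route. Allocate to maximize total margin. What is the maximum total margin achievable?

Maximum total: $578k

Optimal: Umbra→Route 7 ($131k), Summit→Route 6 ($98k), Onyx→Route 1 ($136k), Brightly→Route 3 ($80k), Nimbus→Route 5 ($133k) — total 131+98+136+80+133 = $578k.
Column-greedy (each route in turn goes to its best remaining carrier) gives $517k, worse by 61.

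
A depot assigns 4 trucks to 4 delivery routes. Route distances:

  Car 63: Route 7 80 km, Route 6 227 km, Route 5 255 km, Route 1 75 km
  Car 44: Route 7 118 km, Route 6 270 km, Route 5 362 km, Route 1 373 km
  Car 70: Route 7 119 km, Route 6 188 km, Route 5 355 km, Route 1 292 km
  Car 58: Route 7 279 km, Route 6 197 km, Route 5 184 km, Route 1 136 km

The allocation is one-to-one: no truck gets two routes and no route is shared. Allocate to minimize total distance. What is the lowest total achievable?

Minimum total: 565 km

Optimal: Car 63→Route 1 (75 km), Car 44→Route 7 (118 km), Car 70→Route 6 (188 km), Car 58→Route 5 (184 km) — total 75+118+188+184 = 565 km.
Column-greedy (each route in turn goes to its cheapest remaining truck) gives 825 km, worse by 260.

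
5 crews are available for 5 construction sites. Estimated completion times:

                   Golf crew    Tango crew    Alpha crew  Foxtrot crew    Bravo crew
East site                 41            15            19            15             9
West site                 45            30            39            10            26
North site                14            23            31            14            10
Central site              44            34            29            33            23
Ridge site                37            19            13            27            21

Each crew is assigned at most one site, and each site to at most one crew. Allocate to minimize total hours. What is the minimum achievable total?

Minimum total: 75 hours

Optimal: Golf crew→North site (14 hours), Tango crew→East site (15 hours), Alpha crew→Ridge site (13 hours), Foxtrot crew→West site (10 hours), Bravo crew→Central site (23 hours) — total 14+15+13+10+23 = 75 hours.
Min-entry greedy (repeatedly take the single cheapest remaining cell) gives 80 hours, worse by 5.
Swapping Alpha crew↔Tango crew (Alpha crew→East site 19 hours, Tango crew→Ridge site 19 hours) adds 10.
Every other assignment is strictly worse.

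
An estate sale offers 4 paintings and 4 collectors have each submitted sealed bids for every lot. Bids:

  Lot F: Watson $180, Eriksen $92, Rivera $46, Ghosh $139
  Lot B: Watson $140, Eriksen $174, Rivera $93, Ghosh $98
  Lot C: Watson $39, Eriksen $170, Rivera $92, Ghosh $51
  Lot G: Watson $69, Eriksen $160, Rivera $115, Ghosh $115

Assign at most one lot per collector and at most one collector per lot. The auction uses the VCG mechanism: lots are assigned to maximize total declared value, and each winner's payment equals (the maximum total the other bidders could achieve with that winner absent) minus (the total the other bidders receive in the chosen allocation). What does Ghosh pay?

Ghosh pays $44.

Efficient allocation: Watson→Lot B ($140), Eriksen→Lot C ($170), Rivera→Lot G ($115), Ghosh→Lot F ($139); total welfare W = $564.
Ghosh receives Lot F at value $139, so the others get W − 139 = $425.
Without Ghosh: best allocation of the remaining 3 bidders over all 4 lots is Watson→Lot F ($180), Eriksen→Lot B ($174), Rivera→Lot G ($115), total $469.
VCG payment = (others' best without Ghosh) − (others' welfare with Ghosh) = 469 − 425 = $44.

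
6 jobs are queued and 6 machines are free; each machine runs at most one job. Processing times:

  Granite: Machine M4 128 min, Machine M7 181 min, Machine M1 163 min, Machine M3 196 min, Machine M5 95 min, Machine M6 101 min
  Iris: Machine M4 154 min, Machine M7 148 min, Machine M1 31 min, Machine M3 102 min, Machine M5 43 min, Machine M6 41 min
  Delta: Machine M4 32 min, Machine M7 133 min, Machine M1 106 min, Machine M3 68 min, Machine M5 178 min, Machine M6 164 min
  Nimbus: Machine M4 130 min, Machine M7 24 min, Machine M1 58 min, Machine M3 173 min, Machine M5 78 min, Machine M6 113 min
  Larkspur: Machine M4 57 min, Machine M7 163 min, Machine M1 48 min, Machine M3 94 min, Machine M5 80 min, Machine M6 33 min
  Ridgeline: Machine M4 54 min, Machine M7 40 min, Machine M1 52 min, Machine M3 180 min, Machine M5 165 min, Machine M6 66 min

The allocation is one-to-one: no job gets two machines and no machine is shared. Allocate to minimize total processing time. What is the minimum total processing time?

Optimal: Granite→Machine M5 (95 min), Iris→Machine M1 (31 min), Delta→Machine M3 (68 min), Nimbus→Machine M7 (24 min), Larkspur→Machine M6 (33 min), Ridgeline→Machine M4 (54 min) — total 95+31+68+24+33+54 = 305 min.
Row-greedy (each job in turn takes its cheapest remaining machine) gives 395 min, worse by 90.
Next-best assignment: Granite→Machine M5, Iris→Machine M6, Delta→Machine M3, Nimbus→Machine M7, Larkspur→Machine M1, Ridgeline→Machine M4 = 330 min.
Swapping Iris↔Ridgeline (Iris→Machine M4 154 min, Ridgeline→Machine M1 52 min) adds 121.

Minimum total: 305 min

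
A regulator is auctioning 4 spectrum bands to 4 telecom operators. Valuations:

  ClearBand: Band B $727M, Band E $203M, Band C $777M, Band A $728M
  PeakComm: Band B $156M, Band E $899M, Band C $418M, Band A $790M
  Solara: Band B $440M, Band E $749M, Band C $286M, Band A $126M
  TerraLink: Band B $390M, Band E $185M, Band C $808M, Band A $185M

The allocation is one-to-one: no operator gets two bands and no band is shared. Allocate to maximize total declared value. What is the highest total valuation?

This is the linear assignment problem.
Optimal: ClearBand→Band B ($727M), PeakComm→Band A ($790M), Solara→Band E ($749M), TerraLink→Band C ($808M) — total 727+790+749+808 = $3074M.
Row-greedy (each operator in turn takes its best remaining band) gives $2301M, worse by 773.
Next-best assignment: ClearBand→Band A, PeakComm→Band E, Solara→Band B, TerraLink→Band C = $2875M.
Swapping ClearBand↔PeakComm (ClearBand→Band A $728M, PeakComm→Band B $156M) loses 633.
No other one-to-one assignment exceeds $3074M.

Max total: $3074M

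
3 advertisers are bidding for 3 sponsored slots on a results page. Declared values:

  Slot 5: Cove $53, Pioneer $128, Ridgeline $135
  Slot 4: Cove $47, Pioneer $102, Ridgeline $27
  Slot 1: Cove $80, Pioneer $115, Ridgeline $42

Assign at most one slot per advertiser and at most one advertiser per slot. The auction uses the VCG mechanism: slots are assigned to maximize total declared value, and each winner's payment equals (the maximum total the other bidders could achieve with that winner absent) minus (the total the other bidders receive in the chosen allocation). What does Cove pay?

Efficient allocation: Cove→Slot 1 ($80), Pioneer→Slot 4 ($102), Ridgeline→Slot 5 ($135); total welfare W = $317.
Cove receives Slot 1 at value $80, so the others get W − 80 = $237.
Without Cove: best allocation of the remaining 2 bidders over all 3 slots is Pioneer→Slot 1 ($115), Ridgeline→Slot 5 ($135), total $250.
VCG payment = (others' best without Cove) − (others' welfare with Cove) = 250 − 237 = $13.

Cove pays $13.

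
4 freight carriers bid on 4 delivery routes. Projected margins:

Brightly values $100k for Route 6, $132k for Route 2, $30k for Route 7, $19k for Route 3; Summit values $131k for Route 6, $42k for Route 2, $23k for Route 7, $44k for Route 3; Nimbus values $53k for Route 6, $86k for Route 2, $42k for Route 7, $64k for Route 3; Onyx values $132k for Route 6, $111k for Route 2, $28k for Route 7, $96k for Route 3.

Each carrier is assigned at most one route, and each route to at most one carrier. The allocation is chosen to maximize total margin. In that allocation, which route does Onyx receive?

Onyx receives Route 3.

Optimal: Brightly→Route 2 ($132k), Summit→Route 6 ($131k), Nimbus→Route 7 ($42k), Onyx→Route 3 ($96k) — total 132+131+42+96 = $401k.
Row-greedy (each carrier in turn takes its best remaining route) gives $355k, worse by 46.
Swapping Brightly↔Onyx (Brightly→Route 3 $19k, Onyx→Route 2 $111k) loses 98.
Onyx's own top route is Route 6 ($132k), but forcing Onyx→Route 6 and reassigning the rest optimally gives only $351k — worse by 50.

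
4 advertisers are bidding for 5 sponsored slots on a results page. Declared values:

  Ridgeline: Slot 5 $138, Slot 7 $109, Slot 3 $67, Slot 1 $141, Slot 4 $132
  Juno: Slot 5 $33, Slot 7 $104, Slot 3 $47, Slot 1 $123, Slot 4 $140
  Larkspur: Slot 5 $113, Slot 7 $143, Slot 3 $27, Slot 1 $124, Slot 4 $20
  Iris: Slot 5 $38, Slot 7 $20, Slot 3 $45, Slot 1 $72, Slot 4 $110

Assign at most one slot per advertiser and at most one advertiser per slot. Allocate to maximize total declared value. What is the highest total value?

Max total: $514

Optimal: Ridgeline→Slot 5 ($138), Juno→Slot 1 ($123), Larkspur→Slot 7 ($143), Iris→Slot 4 ($110) — total 138+123+143+110 = $514.
Row-greedy (each advertiser in turn takes its best remaining slot) gives $469, worse by 45.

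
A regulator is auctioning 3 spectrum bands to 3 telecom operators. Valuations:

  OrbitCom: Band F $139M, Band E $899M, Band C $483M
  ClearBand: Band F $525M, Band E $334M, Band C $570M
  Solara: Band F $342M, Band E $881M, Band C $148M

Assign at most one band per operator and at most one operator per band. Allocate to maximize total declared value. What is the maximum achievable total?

Treat this as an assignment problem: match each operator to one band.
Optimal: OrbitCom→Band C ($483M), ClearBand→Band F ($525M), Solara→Band E ($881M) — total 483+525+881 = $1889M.
Max-entry greedy (repeatedly take the single best remaining cell) gives $1811M, worse by 78.
Next-best assignment: OrbitCom→Band E, ClearBand→Band C, Solara→Band F = $1811M.

Max total: $1889M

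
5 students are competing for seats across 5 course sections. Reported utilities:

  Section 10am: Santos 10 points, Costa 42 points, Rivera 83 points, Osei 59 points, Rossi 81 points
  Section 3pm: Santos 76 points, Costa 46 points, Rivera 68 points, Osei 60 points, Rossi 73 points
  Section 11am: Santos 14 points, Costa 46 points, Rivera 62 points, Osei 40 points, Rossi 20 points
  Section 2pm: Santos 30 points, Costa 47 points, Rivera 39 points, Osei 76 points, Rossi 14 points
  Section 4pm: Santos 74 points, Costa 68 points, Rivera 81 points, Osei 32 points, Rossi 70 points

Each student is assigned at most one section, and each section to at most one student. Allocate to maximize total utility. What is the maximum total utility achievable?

Max total: 363 points

Treat this as an assignment problem: match each student to one section.
Optimal: Santos→Section 3pm (76 points), Costa→Section 4pm (68 points), Rivera→Section 11am (62 points), Osei→Section 2pm (76 points), Rossi→Section 10am (81 points) — total 76+68+62+76+81 = 363 points.
Next-best assignment: Santos→Section 3pm, Costa→Section 11am, Rivera→Section 4pm, Osei→Section 2pm, Rossi→Section 10am = 360 points.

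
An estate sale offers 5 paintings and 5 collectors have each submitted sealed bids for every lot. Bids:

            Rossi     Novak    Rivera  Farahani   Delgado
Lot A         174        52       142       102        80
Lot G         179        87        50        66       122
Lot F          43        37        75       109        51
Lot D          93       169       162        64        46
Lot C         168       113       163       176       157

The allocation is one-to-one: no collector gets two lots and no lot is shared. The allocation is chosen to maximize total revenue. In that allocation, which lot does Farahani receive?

Optimal: Rossi→Lot G ($179), Novak→Lot D ($169), Rivera→Lot A ($142), Farahani→Lot F ($109), Delgado→Lot C ($157) — total 179+169+142+109+157 = $756.
Column-greedy (each lot in turn goes to its best remaining collector) gives $737, worse by 19.
Next-best assignment: Rossi→Lot A, Novak→Lot D, Rivera→Lot C, Farahani→Lot F, Delgado→Lot G = $737.
Swapping Rivera↔Delgado (Rivera→Lot C $163, Delgado→Lot A $80) loses 56.
No other one-to-one assignment exceeds $756.
Farahani's own top lot is Lot C ($176), but forcing Farahani→Lot C and reassigning the rest optimally gives only $717 — worse by 39.

Farahani receives Lot F.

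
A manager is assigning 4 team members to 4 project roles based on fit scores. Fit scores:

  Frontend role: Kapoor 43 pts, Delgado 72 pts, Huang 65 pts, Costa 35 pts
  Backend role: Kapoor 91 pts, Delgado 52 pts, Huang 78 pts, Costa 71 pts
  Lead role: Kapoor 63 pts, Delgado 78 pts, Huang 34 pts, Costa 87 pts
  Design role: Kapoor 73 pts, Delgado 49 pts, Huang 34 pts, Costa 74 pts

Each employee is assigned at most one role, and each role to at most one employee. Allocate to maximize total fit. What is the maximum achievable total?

Maximum total: 310 pts

Optimal: Kapoor→Design role (73 pts), Delgado→Frontend role (72 pts), Huang→Backend role (78 pts), Costa→Lead role (87 pts) — total 73+72+78+87 = 310 pts.
Row-greedy (each employee in turn takes its best remaining role) gives 308 pts, worse by 2.
Swapping Costa↔Delgado (Costa→Frontend role 35 pts, Delgado→Lead role 78 pts) loses 46.
No other one-to-one assignment exceeds 310 pts.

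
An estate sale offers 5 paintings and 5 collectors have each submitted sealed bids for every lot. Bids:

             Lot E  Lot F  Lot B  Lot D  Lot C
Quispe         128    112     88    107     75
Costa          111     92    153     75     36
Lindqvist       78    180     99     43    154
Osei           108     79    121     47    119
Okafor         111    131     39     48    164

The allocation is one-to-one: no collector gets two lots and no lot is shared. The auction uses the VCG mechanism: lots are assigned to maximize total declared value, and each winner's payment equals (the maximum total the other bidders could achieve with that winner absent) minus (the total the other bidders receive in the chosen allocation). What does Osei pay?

Efficient allocation: Quispe→Lot D ($107), Costa→Lot B ($153), Lindqvist→Lot F ($180), Osei→Lot E ($108), Okafor→Lot C ($164); total welfare W = $712.
Osei receives Lot E at value $108, so the others get W − 108 = $604.
Without Osei: best allocation of the remaining 4 bidders over all 5 lots is Quispe→Lot E ($128), Costa→Lot B ($153), Lindqvist→Lot F ($180), Okafor→Lot C ($164), total $625.
VCG payment = (others' best without Osei) − (others' welfare with Osei) = 625 − 604 = $21.

Osei pays $21.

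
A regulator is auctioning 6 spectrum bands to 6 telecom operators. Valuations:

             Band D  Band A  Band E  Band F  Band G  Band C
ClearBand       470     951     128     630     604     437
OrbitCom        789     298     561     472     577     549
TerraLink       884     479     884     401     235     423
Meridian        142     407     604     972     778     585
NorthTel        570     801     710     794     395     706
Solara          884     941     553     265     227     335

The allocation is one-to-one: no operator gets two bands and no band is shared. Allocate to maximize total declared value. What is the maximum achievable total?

Optimal: ClearBand→Band A ($951M), OrbitCom→Band G ($577M), TerraLink→Band E ($884M), Meridian→Band F ($972M), NorthTel→Band C ($706M), Solara→Band D ($884M) — total 951+577+884+972+706+884 = $4974M.
Column-greedy (each band in turn goes to its best remaining operator) gives $4429M, worse by 545.
Next-best assignment: ClearBand→Band G, OrbitCom→Band D, TerraLink→Band E, Meridian→Band F, NorthTel→Band C, Solara→Band A = $4896M.
Checked against all permutations: $4974M is optimal.

Max total: $4974M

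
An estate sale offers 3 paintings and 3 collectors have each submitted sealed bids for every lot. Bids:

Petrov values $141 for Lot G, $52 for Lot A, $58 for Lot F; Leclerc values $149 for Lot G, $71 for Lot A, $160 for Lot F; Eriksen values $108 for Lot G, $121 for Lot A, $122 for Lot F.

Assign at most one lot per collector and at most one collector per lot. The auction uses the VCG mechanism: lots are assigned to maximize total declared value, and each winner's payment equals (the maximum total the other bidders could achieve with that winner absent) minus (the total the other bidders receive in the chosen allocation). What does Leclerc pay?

Leclerc pays $1.

Efficient allocation: Petrov→Lot G ($141), Leclerc→Lot F ($160), Eriksen→Lot A ($121); total welfare W = $422.
Leclerc receives Lot F at value $160, so the others get W − 160 = $262.
Without Leclerc: best allocation of the remaining 2 bidders over all 3 lots is Petrov→Lot G ($141), Eriksen→Lot F ($122), total $263.
VCG payment = (others' best without Leclerc) − (others' welfare with Leclerc) = 263 − 262 = $1.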